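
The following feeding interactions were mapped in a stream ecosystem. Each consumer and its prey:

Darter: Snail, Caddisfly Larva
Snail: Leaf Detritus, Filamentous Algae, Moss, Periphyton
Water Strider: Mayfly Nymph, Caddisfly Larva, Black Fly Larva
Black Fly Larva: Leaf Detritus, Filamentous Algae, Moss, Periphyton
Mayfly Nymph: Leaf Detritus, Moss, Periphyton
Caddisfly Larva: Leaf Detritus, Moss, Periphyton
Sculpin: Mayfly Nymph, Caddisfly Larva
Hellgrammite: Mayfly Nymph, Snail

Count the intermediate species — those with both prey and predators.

Intermediate species (has both prey and predators): Mayfly Nymph, Snail, Caddisfly Larva, Black Fly Larva.
Count: 4.

4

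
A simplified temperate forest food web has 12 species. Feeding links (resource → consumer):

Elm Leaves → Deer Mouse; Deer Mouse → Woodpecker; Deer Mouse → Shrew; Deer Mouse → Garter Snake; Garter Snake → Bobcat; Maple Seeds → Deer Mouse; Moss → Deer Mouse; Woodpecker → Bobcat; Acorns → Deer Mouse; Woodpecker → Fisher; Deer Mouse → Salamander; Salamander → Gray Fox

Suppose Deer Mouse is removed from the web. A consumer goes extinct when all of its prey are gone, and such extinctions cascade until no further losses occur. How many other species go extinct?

Remove Deer Mouse.
Round 1: Garter Snake (all prey gone), Shrew (all prey gone), Salamander (all prey gone), Woodpecker (all prey gone) → extinct.
Round 2: Fisher (all prey gone), Bobcat (all prey gone), Gray Fox (all prey gone) → extinct.
No further losses. Total secondary extinctions: 7.

7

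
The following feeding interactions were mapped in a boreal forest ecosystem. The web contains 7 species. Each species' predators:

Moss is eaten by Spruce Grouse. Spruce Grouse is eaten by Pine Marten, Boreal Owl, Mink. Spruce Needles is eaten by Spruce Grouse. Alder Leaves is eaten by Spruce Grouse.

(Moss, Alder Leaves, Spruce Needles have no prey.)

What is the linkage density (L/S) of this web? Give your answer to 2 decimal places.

There are L = 6 links among S = 7 species.
L/S = 6/7 = 0.8571 ≈ 0.86.

L/S = 0.86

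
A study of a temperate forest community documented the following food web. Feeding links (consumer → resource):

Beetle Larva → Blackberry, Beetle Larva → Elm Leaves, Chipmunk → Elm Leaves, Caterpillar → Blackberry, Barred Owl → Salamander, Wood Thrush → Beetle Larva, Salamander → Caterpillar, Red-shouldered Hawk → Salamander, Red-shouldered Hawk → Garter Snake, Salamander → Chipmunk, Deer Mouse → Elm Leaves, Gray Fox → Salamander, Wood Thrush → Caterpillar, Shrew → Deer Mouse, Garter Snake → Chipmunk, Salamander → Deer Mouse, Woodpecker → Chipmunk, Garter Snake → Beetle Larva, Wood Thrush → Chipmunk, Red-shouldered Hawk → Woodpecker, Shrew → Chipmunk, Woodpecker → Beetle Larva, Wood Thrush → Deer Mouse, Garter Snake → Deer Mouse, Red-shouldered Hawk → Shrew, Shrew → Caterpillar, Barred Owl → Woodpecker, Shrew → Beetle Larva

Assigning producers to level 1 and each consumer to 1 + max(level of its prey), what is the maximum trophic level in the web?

4

Producers (level 1): Blackberry, Elm Leaves.
Blackberry → Caterpillar → Salamander → Barred Owl gives Barred Owl level 4.
No species has a prey at level 4, so no species reaches level 5.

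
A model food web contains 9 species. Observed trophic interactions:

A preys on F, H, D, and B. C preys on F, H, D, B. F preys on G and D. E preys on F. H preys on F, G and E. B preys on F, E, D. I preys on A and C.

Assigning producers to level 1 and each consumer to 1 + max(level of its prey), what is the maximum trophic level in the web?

6

Producers (level 1): G, D.
G → F → E → B → C → I gives I level 6.
No species has a prey at level 6, so no species reaches level 7.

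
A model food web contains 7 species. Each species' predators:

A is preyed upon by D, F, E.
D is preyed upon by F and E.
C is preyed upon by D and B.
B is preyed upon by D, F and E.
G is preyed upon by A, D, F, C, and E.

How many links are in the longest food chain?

4 links

One longest chain: G → C → B → D → F.
It has 5 species and 4 links.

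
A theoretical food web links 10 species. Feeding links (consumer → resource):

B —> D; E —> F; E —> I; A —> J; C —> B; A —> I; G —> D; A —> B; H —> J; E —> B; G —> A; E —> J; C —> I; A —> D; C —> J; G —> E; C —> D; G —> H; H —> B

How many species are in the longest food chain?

One longest chain: D → B → E → G.
It has 4 species and 3 links.

4 species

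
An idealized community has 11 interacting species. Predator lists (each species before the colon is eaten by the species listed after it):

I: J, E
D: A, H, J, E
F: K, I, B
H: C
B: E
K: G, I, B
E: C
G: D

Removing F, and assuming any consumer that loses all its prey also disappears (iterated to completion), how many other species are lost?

10

Remove F.
Round 1: K (all prey gone) → extinct.
Round 2: G (all prey gone), I (all prey gone), B (all prey gone) → extinct.
Round 3: D (all prey gone) → extinct.
Round 4: A (all prey gone), H (all prey gone), J (all prey gone), E (all prey gone) → extinct.
Round 5: C (all prey gone) → extinct.
No further losses. Total secondary extinctions: 10.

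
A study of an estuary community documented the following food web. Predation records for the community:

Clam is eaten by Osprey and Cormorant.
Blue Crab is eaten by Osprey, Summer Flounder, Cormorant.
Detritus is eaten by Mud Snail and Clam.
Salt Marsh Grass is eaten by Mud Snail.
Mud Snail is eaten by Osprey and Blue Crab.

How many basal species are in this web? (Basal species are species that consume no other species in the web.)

Basal species (no prey listed): Salt Marsh Grass, Detritus.
Count: 2.

2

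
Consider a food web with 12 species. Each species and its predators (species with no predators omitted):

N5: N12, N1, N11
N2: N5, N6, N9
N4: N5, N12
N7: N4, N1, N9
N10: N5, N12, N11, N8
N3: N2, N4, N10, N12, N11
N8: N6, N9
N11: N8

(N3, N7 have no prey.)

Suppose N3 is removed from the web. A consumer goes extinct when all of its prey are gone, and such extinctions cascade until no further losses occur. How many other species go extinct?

2

Remove N3.
Round 1: N2 (all prey gone), N10 (all prey gone) → extinct.
No further losses. Total secondary extinctions: 2.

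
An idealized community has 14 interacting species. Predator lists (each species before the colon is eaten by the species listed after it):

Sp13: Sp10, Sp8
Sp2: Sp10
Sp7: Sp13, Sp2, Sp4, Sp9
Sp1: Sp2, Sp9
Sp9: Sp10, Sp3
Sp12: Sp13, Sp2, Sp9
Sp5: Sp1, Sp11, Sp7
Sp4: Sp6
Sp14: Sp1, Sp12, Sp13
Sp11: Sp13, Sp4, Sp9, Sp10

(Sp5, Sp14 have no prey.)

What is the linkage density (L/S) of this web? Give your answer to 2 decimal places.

There are L = 25 links among S = 14 species.
L/S = 25/14 = 1.7857 ≈ 1.79.

L/S = 1.79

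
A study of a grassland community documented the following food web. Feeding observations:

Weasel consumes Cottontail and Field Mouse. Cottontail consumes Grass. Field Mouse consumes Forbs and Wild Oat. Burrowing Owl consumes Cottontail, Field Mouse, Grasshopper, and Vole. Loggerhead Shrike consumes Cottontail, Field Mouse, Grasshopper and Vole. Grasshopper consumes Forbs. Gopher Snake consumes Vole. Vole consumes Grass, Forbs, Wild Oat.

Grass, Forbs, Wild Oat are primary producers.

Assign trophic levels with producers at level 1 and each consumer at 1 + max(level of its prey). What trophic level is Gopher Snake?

Trophic level 3

Grass is a producer → level 1.
Vole eats Grass (level 1); other prey at levels: Forbs 1, Wild Oat 1 → level 2.
Gopher Snake eats Vole → level 3.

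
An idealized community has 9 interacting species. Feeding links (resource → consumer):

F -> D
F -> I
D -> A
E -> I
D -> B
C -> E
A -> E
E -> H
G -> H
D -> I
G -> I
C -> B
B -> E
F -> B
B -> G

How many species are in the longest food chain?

5 species

One longest chain: F → D → B → E → H.
It has 5 species and 4 links.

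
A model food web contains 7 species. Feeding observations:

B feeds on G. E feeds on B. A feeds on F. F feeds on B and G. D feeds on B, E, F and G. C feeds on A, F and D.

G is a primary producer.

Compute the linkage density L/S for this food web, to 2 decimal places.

There are L = 12 links among S = 7 species.
L/S = 12/7 = 1.7143 ≈ 1.71.

L/S = 1.71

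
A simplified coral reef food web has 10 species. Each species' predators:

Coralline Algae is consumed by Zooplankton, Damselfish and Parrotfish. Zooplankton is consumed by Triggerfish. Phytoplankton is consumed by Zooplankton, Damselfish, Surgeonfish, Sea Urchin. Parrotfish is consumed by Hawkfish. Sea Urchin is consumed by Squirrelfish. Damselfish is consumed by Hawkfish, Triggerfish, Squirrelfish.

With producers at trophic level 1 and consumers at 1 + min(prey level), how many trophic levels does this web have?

3

Producers (level 1): Phytoplankton, Coralline Algae.
Following each consumer down to its lowest-level prey: Phytoplankton → Zooplankton → Triggerfish (levels 1 through 3).
All prey of Triggerfish (Zooplankton 2, Damselfish 2) are at level 2 or above, so Triggerfish is at level 1 + 2 = 3.
Every consumer has at least one prey at level 2 or below, so none exceeds level 3.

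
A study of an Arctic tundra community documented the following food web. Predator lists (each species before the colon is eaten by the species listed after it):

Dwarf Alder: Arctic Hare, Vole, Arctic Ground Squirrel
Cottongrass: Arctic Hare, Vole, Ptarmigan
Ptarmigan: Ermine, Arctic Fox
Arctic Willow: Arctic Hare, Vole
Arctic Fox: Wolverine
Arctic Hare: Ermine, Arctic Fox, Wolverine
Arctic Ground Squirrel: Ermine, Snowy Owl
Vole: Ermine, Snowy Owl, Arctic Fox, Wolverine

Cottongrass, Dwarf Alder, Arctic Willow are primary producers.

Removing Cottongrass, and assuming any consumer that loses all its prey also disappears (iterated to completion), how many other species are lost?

Remove Cottongrass.
Round 1: Ptarmigan (all prey gone) → extinct.
No further losses. Total secondary extinctions: 1.

1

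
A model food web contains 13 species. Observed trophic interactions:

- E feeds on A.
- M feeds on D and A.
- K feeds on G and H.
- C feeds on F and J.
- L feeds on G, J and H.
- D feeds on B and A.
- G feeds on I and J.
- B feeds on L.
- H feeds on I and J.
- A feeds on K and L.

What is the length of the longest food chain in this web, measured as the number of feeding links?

One longest chain: I → H → K → A → D → M.
It has 6 species and 5 links.

5 links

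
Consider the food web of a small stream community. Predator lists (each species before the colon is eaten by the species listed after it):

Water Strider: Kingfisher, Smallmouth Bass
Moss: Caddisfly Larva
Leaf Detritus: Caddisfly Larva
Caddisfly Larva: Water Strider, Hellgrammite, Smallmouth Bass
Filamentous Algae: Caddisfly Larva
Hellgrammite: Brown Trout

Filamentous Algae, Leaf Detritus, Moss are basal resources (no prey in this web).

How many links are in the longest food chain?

3 links

One longest chain: Filamentous Algae → Caddisfly Larva → Hellgrammite → Brown Trout.
It has 4 species and 3 links.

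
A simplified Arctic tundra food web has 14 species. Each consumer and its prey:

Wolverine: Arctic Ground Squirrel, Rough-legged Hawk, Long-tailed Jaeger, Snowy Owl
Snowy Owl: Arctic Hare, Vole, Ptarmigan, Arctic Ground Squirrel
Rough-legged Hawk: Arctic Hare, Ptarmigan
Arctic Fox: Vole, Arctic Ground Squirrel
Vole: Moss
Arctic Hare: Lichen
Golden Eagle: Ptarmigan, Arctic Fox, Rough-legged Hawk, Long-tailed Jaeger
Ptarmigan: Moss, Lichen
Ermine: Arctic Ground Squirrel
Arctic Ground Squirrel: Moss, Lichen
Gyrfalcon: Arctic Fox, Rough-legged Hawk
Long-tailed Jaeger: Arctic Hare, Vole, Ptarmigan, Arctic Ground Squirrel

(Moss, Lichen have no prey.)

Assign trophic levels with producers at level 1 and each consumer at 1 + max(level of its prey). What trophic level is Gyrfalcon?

Trophic level 4

Lichen is a producer → level 1.
Arctic Hare eats Lichen → level 2.
Rough-legged Hawk eats Arctic Hare (level 2); other prey at levels: Ptarmigan 2 → level 3.
Gyrfalcon eats Rough-legged Hawk (level 3); other prey at levels: Arctic Fox 3 → level 4.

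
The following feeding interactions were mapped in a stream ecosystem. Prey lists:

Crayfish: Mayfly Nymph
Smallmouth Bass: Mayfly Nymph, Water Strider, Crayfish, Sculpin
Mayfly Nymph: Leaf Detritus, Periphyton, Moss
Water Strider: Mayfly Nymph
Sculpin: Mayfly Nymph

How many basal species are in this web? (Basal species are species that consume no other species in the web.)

Basal species (no prey listed): Leaf Detritus, Periphyton, Moss.
Count: 3.

3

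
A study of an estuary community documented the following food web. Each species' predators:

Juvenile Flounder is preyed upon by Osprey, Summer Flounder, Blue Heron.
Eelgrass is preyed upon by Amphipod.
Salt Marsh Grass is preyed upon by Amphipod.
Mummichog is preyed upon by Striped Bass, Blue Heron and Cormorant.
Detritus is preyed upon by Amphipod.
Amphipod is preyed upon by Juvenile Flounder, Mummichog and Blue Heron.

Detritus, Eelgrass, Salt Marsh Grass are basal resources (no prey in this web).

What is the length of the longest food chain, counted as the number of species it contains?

4 species

One longest chain: Detritus → Amphipod → Juvenile Flounder → Osprey.
It has 4 species and 3 links.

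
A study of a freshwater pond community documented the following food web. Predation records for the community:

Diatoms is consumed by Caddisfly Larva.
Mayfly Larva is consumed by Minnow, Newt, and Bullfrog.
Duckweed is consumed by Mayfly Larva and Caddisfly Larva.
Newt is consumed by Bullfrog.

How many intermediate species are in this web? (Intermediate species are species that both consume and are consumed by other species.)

2

Intermediate species (has both prey and predators): Mayfly Larva, Newt.
Count: 2.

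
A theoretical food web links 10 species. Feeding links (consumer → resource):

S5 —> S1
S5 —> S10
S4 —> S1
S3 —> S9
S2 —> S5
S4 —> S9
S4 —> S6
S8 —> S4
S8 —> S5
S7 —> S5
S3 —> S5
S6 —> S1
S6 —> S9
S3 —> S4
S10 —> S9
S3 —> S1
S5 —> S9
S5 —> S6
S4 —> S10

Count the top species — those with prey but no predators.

4

Top species (has prey, but nothing eats it): S3, S7, S2, S8.
Count: 4.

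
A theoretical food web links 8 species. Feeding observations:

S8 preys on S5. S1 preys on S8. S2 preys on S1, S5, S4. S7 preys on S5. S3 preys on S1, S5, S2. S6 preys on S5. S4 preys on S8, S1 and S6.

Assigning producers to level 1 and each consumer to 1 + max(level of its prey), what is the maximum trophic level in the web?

Producers (level 1): S5.
S5 → S8 → S1 → S4 → S2 → S3 gives S3 level 6.
No species has a prey at level 6, so no species reaches level 7.

6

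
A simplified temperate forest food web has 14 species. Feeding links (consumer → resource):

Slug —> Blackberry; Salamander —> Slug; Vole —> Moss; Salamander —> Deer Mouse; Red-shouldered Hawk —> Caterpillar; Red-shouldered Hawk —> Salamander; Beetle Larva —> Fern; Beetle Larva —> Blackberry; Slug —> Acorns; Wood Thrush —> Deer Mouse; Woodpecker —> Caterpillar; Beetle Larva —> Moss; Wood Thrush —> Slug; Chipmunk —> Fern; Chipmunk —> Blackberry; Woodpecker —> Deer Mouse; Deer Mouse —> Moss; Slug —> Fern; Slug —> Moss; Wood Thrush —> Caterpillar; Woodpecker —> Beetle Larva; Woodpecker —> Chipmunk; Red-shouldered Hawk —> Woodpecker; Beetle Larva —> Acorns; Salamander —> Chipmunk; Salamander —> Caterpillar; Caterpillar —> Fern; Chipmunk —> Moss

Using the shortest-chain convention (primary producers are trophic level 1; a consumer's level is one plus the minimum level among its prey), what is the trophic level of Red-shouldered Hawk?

Trophic level 3

Fern is a producer → level 1.
Caterpillar eats Fern → level 2.
Red-shouldered Hawk eats Caterpillar → level 3.
No prey of Red-shouldered Hawk is below level 2, so 3 is the minimum.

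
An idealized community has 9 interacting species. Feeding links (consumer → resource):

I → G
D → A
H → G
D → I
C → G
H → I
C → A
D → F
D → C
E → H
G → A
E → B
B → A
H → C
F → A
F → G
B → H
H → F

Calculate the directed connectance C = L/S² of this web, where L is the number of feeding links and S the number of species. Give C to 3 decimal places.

C = 0.222

The web has S = 9 species and L = 18 feeding links.
C = L / S² = 18 / 81 = 0.2222 ≈ 0.222.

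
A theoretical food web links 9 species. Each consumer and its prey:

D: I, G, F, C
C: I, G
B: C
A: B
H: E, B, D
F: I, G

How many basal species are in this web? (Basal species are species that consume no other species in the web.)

3

Basal species (no prey listed): I, E, G.
Count: 3.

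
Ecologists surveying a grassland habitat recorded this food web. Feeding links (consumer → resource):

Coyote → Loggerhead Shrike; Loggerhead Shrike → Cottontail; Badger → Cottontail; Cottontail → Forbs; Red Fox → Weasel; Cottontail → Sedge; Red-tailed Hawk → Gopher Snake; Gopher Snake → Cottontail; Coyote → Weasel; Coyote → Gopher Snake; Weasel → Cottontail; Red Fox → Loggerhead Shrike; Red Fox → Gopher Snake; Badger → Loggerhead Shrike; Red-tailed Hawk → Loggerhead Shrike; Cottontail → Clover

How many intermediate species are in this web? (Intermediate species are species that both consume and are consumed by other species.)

4

Intermediate species (has both prey and predators): Cottontail, Gopher Snake, Loggerhead Shrike, Weasel.
Count: 4.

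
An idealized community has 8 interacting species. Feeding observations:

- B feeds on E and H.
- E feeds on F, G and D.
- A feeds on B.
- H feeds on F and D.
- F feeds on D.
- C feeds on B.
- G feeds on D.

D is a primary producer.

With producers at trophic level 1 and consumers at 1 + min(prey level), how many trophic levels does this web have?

4

Producers (level 1): D.
Following each consumer down to its lowest-level prey: D → E → B → A (levels 1 through 4).
All prey of A (B 3) are at level 3 or above, so A is at level 1 + 3 = 4.
Every consumer has at least one prey at level 3 or below, so none exceeds level 4.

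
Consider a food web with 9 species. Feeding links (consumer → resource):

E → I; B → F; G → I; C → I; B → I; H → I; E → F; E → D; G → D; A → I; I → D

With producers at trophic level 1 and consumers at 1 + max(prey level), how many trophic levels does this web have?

3

Producers (level 1): D, F.
D → I → E gives E level 3.
No species has a prey at level 3, so no species reaches level 4.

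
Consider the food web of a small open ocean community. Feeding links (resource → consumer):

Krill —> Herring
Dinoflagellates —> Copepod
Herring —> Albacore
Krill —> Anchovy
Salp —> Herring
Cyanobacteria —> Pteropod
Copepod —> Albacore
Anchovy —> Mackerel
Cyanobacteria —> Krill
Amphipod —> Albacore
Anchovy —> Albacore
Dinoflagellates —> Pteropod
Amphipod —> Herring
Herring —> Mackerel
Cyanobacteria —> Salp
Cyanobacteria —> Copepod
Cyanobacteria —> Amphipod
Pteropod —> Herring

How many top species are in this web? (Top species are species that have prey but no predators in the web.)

Top species (has prey, but nothing eats it): Mackerel, Albacore.
Count: 2.

2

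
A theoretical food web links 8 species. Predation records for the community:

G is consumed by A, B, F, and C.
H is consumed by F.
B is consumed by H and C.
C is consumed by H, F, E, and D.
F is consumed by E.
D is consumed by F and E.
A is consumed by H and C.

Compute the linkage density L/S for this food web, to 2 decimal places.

There are L = 16 links among S = 8 species.
L/S = 16/8 = 2.0000 ≈ 2.00.

L/S = 2.00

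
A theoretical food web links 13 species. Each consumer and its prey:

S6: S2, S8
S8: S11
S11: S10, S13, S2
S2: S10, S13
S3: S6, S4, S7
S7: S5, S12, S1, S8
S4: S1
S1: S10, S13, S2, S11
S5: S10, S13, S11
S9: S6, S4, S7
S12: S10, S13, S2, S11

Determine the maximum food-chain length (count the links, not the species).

One longest chain: S10 → S2 → S11 → S8 → S6 → S9.
It has 6 species and 5 links.

5 links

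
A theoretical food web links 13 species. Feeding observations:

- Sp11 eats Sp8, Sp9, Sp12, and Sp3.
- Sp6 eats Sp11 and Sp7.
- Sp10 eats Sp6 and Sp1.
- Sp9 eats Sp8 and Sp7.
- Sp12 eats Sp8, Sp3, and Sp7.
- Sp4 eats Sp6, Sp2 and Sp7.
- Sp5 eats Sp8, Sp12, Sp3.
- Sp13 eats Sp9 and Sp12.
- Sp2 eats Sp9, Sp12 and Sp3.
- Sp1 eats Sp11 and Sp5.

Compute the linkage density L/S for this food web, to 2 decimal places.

There are L = 26 links among S = 13 species.
L/S = 26/13 = 2.0000 ≈ 2.00.

L/S = 2.00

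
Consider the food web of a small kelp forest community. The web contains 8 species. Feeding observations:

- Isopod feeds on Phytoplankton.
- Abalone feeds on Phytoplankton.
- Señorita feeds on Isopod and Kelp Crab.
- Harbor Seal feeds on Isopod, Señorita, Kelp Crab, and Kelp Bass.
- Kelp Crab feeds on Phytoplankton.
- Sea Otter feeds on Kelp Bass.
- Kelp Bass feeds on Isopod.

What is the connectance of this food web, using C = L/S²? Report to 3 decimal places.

C = 0.172

The web has S = 8 species and L = 11 feeding links.
C = L / S² = 11 / 64 = 0.1719 ≈ 0.172.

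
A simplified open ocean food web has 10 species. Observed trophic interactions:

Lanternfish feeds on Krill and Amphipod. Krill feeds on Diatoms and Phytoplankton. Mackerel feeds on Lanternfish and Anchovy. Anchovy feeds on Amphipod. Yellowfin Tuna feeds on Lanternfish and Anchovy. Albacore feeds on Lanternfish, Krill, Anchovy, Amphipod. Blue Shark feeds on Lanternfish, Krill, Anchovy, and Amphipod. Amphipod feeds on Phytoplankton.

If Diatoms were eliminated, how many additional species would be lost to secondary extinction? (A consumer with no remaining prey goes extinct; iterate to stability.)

0

Remove Diatoms.
Every predator of it retains at least one other prey: Krill still has Phytoplankton.
No consumer loses all prey, so no secondary extinctions occur.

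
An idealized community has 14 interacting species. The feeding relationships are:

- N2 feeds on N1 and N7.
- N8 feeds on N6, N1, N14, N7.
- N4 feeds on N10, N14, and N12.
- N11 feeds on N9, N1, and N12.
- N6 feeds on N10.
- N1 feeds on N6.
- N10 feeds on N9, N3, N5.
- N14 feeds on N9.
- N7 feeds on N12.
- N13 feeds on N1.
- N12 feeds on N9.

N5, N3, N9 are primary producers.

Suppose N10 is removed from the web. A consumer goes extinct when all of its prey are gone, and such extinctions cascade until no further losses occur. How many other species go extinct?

3

Remove N10.
Round 1: N6 (all prey gone) → extinct.
Round 2: N1 (all prey gone) → extinct.
Round 3: N13 (all prey gone) → extinct.
No further losses. Total secondary extinctions: 3.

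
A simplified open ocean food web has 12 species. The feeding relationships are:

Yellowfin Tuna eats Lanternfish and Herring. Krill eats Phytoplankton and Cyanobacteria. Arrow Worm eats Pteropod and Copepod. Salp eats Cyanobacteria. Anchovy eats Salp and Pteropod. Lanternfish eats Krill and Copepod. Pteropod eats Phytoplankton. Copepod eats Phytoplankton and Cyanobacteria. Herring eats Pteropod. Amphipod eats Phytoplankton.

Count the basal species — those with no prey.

2

Basal species (no prey listed): Cyanobacteria, Phytoplankton.
Count: 2.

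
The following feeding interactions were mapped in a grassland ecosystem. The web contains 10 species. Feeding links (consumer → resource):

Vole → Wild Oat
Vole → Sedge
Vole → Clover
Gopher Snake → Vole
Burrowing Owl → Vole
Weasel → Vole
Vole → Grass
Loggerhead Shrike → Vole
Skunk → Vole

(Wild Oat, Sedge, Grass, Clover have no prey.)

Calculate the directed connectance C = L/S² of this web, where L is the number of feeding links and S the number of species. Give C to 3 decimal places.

C = 0.090

The web has S = 10 species and L = 9 feeding links.
C = L / S² = 9 / 100 = 0.0900 ≈ 0.090.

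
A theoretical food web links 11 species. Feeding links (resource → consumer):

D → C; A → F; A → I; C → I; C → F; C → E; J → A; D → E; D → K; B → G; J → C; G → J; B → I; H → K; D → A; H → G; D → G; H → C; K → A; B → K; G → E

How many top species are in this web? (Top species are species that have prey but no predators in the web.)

Top species (has prey, but nothing eats it): E, I, F.
Count: 3.

3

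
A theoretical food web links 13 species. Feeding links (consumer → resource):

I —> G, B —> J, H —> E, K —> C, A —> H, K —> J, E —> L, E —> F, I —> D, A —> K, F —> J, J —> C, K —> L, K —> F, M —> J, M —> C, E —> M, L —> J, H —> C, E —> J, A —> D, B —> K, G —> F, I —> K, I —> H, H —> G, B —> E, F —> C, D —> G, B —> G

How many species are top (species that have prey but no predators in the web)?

3

Top species (has prey, but nothing eats it): B, A, I.
Count: 3.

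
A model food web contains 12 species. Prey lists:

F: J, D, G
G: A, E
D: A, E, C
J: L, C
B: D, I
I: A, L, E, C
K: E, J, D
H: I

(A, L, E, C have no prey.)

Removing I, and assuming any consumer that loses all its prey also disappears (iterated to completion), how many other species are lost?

Remove I.
Round 1: H (all prey gone) → extinct.
No further losses. Total secondary extinctions: 1.

1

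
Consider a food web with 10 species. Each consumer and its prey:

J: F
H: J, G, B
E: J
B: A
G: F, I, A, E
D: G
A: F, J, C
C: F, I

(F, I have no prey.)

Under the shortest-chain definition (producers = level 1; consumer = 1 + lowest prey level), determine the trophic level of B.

F is a producer → level 1.
A eats F → level 2.
B eats A → level 3.
No prey of B is below level 2, so 3 is the minimum.

Trophic level 3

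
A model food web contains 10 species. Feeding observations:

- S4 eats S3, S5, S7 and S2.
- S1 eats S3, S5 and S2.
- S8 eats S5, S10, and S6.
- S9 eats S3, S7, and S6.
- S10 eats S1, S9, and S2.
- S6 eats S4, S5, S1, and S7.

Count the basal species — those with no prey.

4

Basal species (no prey listed): S3, S2, S5, S7.
Count: 4.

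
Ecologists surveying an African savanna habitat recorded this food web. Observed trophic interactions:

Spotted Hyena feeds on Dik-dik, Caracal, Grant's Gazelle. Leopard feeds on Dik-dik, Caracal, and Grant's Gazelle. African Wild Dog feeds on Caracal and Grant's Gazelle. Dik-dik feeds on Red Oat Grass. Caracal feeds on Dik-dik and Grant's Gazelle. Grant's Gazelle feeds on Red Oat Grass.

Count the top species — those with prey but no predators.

3

Top species (has prey, but nothing eats it): African Wild Dog, Spotted Hyena, Leopard.
Count: 3.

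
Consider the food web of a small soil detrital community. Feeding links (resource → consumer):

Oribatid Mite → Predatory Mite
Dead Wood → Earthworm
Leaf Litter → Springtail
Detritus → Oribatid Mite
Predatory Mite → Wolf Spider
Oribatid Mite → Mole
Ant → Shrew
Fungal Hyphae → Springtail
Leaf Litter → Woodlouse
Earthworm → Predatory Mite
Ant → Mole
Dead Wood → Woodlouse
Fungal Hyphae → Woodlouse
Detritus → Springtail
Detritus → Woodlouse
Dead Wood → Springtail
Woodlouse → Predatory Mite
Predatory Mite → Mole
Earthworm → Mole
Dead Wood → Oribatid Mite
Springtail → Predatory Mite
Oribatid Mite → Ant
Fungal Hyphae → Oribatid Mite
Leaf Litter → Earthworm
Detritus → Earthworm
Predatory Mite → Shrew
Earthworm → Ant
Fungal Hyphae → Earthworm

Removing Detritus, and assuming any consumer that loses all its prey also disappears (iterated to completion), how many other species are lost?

0

Remove Detritus.
Every predator of it retains at least one other prey: Earthworm still has Leaf Litter, Dead Wood, Fungal Hyphae; Oribatid Mite still has Dead Wood, Fungal Hyphae; Springtail still has Leaf Litter, Dead Wood, Fungal Hyphae; Woodlouse still has Leaf Litter, Dead Wood, Fungal Hyphae.
No consumer loses all prey, so no secondary extinctions occur.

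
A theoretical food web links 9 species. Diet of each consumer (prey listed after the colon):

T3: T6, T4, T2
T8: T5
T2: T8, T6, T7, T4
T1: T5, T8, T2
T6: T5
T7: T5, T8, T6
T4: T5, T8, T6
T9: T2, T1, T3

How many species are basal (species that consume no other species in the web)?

1

Basal species (no prey listed): T5.
Count: 1.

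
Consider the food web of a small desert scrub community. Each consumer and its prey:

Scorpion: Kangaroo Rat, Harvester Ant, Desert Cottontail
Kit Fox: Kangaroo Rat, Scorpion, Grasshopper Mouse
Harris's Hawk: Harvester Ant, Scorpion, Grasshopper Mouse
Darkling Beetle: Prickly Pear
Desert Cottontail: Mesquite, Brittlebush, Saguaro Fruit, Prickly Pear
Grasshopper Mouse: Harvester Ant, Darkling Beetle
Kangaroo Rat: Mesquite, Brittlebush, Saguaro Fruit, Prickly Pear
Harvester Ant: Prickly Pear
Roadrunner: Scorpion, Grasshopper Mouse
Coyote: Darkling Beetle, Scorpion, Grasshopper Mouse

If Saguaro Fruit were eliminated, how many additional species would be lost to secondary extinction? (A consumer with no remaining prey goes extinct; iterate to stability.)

0

Remove Saguaro Fruit.
Every predator of it retains at least one other prey: Kangaroo Rat still has Mesquite, Brittlebush, Prickly Pear; Desert Cottontail still has Mesquite, Brittlebush, Prickly Pear.
No consumer loses all prey, so no secondary extinctions occur.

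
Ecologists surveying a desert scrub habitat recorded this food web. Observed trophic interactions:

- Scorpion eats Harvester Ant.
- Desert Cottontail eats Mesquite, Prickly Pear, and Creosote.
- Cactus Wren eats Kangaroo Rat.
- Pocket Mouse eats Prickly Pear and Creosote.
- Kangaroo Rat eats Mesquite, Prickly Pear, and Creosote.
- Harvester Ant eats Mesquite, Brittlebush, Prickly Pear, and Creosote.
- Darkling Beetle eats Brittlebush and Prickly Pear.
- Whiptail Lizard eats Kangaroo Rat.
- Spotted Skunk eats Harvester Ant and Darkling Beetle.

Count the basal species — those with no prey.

4

Basal species (no prey listed): Prickly Pear, Brittlebush, Mesquite, Creosote.
Count: 4.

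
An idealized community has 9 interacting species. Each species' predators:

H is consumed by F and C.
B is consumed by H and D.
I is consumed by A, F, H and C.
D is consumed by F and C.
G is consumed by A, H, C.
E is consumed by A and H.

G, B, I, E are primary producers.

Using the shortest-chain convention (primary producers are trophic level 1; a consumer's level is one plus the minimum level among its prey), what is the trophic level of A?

Trophic level 2

G is a producer → level 1.
A eats G → level 2.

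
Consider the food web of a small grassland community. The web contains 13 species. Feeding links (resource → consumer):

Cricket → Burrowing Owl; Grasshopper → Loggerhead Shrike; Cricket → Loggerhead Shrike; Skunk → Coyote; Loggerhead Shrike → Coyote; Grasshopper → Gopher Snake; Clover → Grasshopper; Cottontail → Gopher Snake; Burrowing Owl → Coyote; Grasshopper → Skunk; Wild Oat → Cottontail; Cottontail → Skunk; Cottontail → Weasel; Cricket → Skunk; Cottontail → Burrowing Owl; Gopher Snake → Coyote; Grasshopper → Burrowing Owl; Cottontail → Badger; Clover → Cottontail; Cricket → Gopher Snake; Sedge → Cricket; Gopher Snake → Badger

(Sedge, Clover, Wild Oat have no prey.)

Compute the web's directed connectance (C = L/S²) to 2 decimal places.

C = 0.13

The web has S = 13 species and L = 22 feeding links.
C = L / S² = 22 / 169 = 0.1302 ≈ 0.13.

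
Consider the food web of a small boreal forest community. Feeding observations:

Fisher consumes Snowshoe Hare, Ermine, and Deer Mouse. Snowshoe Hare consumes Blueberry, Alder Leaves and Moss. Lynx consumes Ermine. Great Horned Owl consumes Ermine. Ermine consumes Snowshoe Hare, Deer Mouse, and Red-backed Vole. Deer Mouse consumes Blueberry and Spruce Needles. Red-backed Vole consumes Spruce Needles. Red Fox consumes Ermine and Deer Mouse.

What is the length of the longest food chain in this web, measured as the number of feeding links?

3 links

One longest chain: Blueberry → Snowshoe Hare → Ermine → Great Horned Owl.
It has 4 species and 3 links.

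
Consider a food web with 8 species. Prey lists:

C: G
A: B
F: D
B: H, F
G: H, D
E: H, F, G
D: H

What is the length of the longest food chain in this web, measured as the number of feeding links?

4 links

One longest chain: H → D → F → B → A.
It has 5 species and 4 links.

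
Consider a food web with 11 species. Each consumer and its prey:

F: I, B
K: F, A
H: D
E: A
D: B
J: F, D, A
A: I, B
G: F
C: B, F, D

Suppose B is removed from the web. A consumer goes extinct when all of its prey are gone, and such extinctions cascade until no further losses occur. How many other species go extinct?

Remove B.
Round 1: D (all prey gone) → extinct.
Round 2: H (all prey gone) → extinct.
No further losses. Total secondary extinctions: 2.

2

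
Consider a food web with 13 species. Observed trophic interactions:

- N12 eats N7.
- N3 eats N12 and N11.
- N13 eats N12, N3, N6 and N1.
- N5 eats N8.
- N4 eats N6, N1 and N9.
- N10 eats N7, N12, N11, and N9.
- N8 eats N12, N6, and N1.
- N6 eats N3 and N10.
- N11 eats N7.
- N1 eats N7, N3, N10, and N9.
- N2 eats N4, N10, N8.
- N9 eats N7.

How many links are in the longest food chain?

5 links

One longest chain: N7 → N12 → N10 → N6 → N4 → N2.
It has 6 species and 5 links.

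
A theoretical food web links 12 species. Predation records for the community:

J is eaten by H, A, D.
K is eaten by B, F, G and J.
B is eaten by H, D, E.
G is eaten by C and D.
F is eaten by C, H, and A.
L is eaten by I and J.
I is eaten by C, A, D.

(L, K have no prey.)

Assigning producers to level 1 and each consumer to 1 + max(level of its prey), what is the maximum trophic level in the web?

3

Producers (level 1): L, K.
K → G → C gives C level 3.
No species has a prey at level 3, so no species reaches level 4.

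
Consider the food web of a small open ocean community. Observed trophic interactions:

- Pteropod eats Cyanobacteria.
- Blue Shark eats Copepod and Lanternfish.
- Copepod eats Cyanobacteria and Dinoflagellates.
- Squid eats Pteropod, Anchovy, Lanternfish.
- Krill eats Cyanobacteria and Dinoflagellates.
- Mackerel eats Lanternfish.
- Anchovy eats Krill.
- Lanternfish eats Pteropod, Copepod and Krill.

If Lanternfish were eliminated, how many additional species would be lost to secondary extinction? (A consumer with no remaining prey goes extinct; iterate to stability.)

1

Remove Lanternfish.
Round 1: Mackerel (all prey gone) → extinct.
No further losses. Total secondary extinctions: 1.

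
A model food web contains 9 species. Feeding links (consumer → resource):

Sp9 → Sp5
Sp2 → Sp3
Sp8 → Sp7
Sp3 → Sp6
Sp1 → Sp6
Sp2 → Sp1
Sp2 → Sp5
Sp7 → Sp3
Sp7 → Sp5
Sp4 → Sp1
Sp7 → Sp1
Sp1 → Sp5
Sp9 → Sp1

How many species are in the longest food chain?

One longest chain: Sp6 → Sp3 → Sp7 → Sp8.
It has 4 species and 3 links.

4 species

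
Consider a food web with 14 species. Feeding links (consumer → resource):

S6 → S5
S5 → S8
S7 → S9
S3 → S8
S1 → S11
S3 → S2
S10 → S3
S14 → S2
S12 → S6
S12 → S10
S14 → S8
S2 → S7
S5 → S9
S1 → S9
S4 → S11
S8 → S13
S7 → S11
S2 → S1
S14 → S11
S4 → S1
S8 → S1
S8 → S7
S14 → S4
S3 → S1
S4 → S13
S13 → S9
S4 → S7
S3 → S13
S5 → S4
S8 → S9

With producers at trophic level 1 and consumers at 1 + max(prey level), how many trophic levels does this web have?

Producers (level 1): S9, S11.
S9 → S7 → S2 → S3 → S10 → S12 gives S12 level 6.
No species has a prey at level 6, so no species reaches level 7.

6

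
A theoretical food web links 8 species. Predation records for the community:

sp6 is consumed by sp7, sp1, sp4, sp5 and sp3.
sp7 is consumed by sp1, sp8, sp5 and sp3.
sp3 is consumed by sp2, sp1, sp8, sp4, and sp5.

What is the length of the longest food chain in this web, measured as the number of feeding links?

One longest chain: sp6 → sp7 → sp3 → sp5.
It has 4 species and 3 links.

3 links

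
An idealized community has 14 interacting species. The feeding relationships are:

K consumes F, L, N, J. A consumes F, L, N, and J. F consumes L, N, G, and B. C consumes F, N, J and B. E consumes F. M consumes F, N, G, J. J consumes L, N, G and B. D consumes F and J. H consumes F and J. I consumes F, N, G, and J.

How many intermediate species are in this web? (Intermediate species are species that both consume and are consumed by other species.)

Intermediate species (has both prey and predators): F, J.
Count: 2.

2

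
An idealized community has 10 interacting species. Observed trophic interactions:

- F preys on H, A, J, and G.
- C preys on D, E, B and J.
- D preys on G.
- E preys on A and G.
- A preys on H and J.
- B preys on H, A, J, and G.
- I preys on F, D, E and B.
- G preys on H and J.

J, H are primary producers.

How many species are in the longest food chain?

4 species

One longest chain: J → A → E → C.
It has 4 species and 3 links.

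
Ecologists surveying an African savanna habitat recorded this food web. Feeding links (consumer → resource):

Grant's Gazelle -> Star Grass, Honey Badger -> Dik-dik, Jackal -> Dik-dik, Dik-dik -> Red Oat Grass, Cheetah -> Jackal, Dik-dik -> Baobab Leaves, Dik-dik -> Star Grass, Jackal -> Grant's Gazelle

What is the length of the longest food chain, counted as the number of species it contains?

One longest chain: Star Grass → Grant's Gazelle → Jackal → Cheetah.
It has 4 species and 3 links.

4 species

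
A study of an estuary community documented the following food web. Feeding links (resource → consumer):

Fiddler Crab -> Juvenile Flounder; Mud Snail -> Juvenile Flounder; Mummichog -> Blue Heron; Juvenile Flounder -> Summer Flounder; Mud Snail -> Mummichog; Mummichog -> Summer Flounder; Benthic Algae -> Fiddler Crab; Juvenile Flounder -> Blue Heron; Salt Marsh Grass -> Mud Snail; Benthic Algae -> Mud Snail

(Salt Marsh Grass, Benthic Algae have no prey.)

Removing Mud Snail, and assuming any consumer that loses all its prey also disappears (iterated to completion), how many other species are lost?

1

Remove Mud Snail.
Round 1: Mummichog (all prey gone) → extinct.
No further losses. Total secondary extinctions: 1.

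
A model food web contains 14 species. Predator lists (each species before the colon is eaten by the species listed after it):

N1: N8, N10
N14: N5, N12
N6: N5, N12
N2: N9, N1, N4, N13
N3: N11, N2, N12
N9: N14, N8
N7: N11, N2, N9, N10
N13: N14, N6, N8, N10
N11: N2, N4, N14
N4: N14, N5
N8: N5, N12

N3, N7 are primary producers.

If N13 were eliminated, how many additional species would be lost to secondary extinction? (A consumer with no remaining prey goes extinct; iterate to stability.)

1

Remove N13.
Round 1: N6 (all prey gone) → extinct.
No further losses. Total secondary extinctions: 1.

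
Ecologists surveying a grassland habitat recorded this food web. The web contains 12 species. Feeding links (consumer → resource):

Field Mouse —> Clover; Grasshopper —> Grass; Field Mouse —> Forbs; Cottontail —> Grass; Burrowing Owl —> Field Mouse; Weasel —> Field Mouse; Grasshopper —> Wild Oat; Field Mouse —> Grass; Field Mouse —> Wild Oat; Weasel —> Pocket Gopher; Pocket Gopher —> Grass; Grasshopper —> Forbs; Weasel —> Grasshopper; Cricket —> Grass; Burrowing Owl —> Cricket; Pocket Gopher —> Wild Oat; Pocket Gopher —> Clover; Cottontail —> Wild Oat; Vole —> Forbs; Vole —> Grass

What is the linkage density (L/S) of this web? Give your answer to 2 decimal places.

There are L = 20 links among S = 12 species.
L/S = 20/12 = 1.6667 ≈ 1.67.

L/S = 1.67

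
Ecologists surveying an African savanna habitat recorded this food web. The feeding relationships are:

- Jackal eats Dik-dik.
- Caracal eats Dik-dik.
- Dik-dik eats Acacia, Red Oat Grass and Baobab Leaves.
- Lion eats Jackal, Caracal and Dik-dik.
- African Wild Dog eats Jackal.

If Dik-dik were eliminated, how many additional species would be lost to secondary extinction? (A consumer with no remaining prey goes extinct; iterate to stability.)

4

Remove Dik-dik.
Round 1: Caracal (all prey gone), Jackal (all prey gone) → extinct.
Round 2: African Wild Dog (all prey gone), Lion (all prey gone) → extinct.
No further losses. Total secondary extinctions: 4.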